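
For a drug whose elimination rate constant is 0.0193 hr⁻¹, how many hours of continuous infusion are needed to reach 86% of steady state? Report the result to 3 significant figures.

f = 1 − e^(−kt)  ⇒  t = −ln(1 − f) / k
t = −ln(1 − 0.86) / 0.01930 = 1.966 / 0.01930 ≈ 102 hours

102 hours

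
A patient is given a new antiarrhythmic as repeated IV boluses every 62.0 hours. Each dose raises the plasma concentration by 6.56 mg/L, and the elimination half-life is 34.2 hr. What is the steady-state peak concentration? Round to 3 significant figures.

k = ln 2 / 34.2 = 0.02027 hr⁻¹
Fraction remaining after one interval: e^(−kτ) = e^(−0.02027 × 62.0) = 0.2846
R = 1 / (1 − 0.2846) = 1.398
Css,max = 6.56 × 1.398 ≈ 9.17 mg/L

9.17 mg/L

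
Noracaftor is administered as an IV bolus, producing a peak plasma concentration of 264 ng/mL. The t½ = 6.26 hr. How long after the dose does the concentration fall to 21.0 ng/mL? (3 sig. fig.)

k = ln 2 / 6.26 = 0.1107 hr⁻¹
C(t) = C₀ e^(−kt)  ⇒  t = ln(C₀/C) / k
t = ln(264/21.0) / 0.1107 = 2.531 / 0.1107 ≈ 22.9 hours

22.9 hours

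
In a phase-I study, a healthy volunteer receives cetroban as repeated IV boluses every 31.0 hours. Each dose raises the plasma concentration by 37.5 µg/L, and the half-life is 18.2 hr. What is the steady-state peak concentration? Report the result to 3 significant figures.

k = ln 2 / 18.2 = 0.03809 hr⁻¹
Fraction remaining after one interval: e^(−kτ) = e^(−0.03809 × 31.0) = 0.3071
R = 1 / (1 − 0.3071) = 1.443
Css,max = 37.5 × 1.443 ≈ 54.1 µg/L

54.1 µg/L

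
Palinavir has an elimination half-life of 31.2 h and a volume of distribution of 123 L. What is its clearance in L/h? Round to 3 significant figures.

2.73 L/h

k = ln 2 / t½ = ln 2 / 31.2 = 0.02222 h⁻¹
CL = k · V = 0.02222 × 123 ≈ 2.73 L/h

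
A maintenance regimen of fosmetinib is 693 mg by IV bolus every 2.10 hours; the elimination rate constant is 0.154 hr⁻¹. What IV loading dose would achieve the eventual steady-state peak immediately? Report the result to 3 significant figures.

Accumulation ratio R = 1 / (1 − e^(−kτ)) = 1 / (1 − e^(−0.1540×2.10)) = 1 / (1 − 0.7237) = 3.619
Loading dose = maintenance dose × R = 693 × 3.619 ≈ 2510 mg

2510 mg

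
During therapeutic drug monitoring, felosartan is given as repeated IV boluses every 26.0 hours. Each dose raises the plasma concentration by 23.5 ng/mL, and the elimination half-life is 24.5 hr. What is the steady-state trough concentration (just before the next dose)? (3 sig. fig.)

21.6 ng/mL

k = ln 2 / 24.5 = 0.02829 hr⁻¹
Fraction remaining after one interval: e^(−kτ) = e^(−0.02829 × 26.0) = 0.4792
R = 1 / (1 − 0.4792) = 1.920
Css,max = 23.5 × 1.920 = 45.13 ng/mL
Css,min = Css,max × e^(−kτ) = 45.13 × 0.4792 ≈ 21.6 ng/mL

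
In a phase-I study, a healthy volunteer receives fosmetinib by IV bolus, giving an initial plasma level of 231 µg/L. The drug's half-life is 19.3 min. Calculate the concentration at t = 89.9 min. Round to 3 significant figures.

9.15 µg/L

k = ln 2 / 19.3 = 0.03591 min⁻¹
C(t) = C₀ e^(−kt) = 231 × e^(−0.03591 × 89.9) = 231 × e^(−3.229) = 231 × 0.03961 ≈ 9.15 µg/L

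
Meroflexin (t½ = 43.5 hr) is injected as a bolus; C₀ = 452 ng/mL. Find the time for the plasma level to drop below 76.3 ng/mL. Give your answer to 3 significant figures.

k = ln 2 / 43.5 = 0.01593 hr⁻¹
C(t) = C₀ e^(−kt)  ⇒  t = ln(C₀/C) / k
t = ln(452/76.3) / 0.01593 = 1.779 / 0.01593 ≈ 112 hours

112 hours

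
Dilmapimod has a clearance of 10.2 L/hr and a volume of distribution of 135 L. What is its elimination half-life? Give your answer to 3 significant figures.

9.17 hours

k = CL / V = 10.2 / 135 = 0.07556 hr⁻¹
t½ = ln 2 / k = ln 2 / 0.07556 ≈ 9.17 hours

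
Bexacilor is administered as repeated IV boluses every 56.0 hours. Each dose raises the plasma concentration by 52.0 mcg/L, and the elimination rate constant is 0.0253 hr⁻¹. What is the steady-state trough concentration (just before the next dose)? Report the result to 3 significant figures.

16.6 mcg/L

Fraction remaining after one interval: e^(−kτ) = e^(−0.02530 × 56.0) = 0.2425
R = 1 / (1 − 0.2425) = 1.320
Css,max = 52.0 × 1.320 = 68.65 mcg/L
Css,min = Css,max × e^(−kτ) = 68.65 × 0.2425 ≈ 16.6 mcg/L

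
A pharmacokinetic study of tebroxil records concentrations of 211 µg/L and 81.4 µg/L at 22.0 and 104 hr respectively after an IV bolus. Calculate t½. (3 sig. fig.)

k = ln(C₁/C₂) / (t₂ − t₁) = ln(211/81.4) / (104 − 22.0)
  = 0.9525 / 82.00 = 0.01162 hr⁻¹
t½ = ln 2 / k = ln 2 / 0.01162 ≈ 59.7 hours

59.7 hours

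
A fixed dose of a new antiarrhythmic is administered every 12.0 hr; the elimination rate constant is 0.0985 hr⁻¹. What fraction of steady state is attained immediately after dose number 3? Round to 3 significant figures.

0.971

f_n = 1 − e^(−nkτ) = 1 − e^(−3 × 0.09850 × 12.0) = 1 − e^(−3.546) = 1 − 0.02884 ≈ 0.971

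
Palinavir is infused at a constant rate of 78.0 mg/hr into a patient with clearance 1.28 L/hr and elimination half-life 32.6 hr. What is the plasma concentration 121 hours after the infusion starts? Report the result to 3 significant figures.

56.3 mg/L

Css = rate / CL = 78.0 / 1.28 = 60.94 mg/L
k = ln 2 / 32.6 = 0.02126 hr⁻¹
C(t) = Css (1 − e^(−kt)) = 60.94 × (1 − e^(−2.573)) = 60.94 × 0.9237 ≈ 56.3 mg/L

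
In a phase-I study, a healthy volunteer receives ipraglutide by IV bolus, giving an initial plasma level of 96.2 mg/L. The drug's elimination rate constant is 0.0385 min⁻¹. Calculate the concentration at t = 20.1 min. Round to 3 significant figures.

C(t) = C₀ e^(−kt) = 96.2 × e^(−0.03850 × 20.1) = 96.2 × e^(−0.7739) = 96.2 × 0.4612 ≈ 44.4 mg/L

44.4 mg/L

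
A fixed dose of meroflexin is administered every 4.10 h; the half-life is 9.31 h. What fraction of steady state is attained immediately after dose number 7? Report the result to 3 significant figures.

k = ln 2 / 9.31 = 0.07445 h⁻¹
f_n = 1 − e^(−nkτ) = 1 − e^(−7 × 0.07445 × 4.10) = 1 − e^(−2.137) = 1 − 0.1180 ≈ 0.882

0.882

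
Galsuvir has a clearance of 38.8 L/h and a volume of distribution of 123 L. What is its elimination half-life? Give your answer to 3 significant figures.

k = CL / V = 38.8 / 123 = 0.3154 h⁻¹
t½ = ln 2 / k = ln 2 / 0.3154 ≈ 2.20 hours

2.20 hours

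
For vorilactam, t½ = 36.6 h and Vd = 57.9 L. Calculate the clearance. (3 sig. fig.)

1.10 L/h

k = ln 2 / t½ = ln 2 / 36.6 = 0.01894 h⁻¹
CL = k · V = 0.01894 × 57.9 ≈ 1.10 L/h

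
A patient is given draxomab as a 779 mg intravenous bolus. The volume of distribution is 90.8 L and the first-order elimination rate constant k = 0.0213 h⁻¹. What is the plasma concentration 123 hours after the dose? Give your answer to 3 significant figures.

0.625 mg/L

C₀ = dose / V = 779 / 90.8 = 8.579 mg/L
C(t) = C₀ e^(−kt) = 8.579 × e^(−0.02130 × 123) = 8.579 × e^(−2.620) = 8.579 × 0.07281 ≈ 0.625 mg/L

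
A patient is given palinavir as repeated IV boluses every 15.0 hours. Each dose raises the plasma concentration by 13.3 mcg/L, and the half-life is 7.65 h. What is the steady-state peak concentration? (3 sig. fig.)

17.9 mcg/L

k = ln 2 / 7.65 = 0.09061 h⁻¹
Fraction remaining after one interval: e^(−kτ) = e^(−0.09061 × 15.0) = 0.2569
R = 1 / (1 − 0.2569) = 1.346
Css,max = 13.3 × 1.346 ≈ 17.9 mcg/L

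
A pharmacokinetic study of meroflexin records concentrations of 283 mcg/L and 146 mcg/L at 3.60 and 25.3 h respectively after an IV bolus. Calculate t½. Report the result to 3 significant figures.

k = ln(C₁/C₂) / (t₂ − t₁) = ln(283/146) / (25.3 − 3.60)
  = 0.6618 / 21.70 = 0.03050 h⁻¹
t½ = ln 2 / k = ln 2 / 0.03050 ≈ 22.7 hours

22.7 hours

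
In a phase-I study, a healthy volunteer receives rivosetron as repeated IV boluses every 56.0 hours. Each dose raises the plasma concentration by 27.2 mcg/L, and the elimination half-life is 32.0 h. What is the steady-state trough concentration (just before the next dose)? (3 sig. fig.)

k = ln 2 / 32.0 = 0.02166 h⁻¹
Fraction remaining after one interval: e^(−kτ) = e^(−0.02166 × 56.0) = 0.2973
R = 1 / (1 − 0.2973) = 1.423
Css,max = 27.2 × 1.423 = 38.71 mcg/L
Css,min = Css,max × e^(−kτ) = 38.71 × 0.2973 ≈ 11.5 mcg/L

11.5 mcg/L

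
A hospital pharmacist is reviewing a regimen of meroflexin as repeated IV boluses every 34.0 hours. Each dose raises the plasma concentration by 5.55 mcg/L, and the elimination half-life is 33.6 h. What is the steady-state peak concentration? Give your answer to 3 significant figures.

11.0 mcg/L

k = ln 2 / 33.6 = 0.02063 h⁻¹
Fraction remaining after one interval: e^(−kτ) = e^(−0.02063 × 34.0) = 0.4959
R = 1 / (1 − 0.4959) = 1.984
Css,max = 5.55 × 1.984 ≈ 11.0 mcg/L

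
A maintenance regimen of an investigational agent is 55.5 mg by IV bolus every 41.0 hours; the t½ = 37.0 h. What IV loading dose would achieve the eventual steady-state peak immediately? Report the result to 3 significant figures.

104 mg

k = ln 2 / 37.0 = 0.01873 h⁻¹
Accumulation ratio R = 1 / (1 − e^(−kτ)) = 1 / (1 − e^(−0.01873×41.0)) = 1 / (1 − 0.4639) = 1.865
Loading dose = maintenance dose × R = 55.5 × 1.865 ≈ 104 mg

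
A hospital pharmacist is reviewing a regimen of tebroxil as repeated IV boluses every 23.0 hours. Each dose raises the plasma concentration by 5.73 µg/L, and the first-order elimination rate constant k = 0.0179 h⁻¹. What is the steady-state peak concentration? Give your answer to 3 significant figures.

Fraction remaining after one interval: e^(−kτ) = e^(−0.01790 × 23.0) = 0.6625
R = 1 / (1 − 0.6625) = 2.963
Css,max = 5.73 × 2.963 ≈ 17.0 µg/L

17.0 µg/L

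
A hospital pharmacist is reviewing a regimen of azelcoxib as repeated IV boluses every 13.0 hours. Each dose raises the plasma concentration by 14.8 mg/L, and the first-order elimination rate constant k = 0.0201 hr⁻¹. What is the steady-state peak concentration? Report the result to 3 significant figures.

64.4 mg/L

Fraction remaining after one interval: e^(−kτ) = e^(−0.02010 × 13.0) = 0.7700
R = 1 / (1 − 0.7700) = 4.349
Css,max = 14.8 × 4.349 ≈ 64.4 mg/L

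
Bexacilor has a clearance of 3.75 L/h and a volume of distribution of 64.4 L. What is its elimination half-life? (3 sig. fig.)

k = CL / V = 3.75 / 64.4 = 0.05823 h⁻¹
t½ = ln 2 / k = ln 2 / 0.05823 ≈ 11.9 hours

11.9 hours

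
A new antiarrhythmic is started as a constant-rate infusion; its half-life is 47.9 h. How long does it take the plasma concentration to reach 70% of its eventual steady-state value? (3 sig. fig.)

83.2 hours

k = ln 2 / 47.9 = 0.01447 h⁻¹
f = 1 − e^(−kt)  ⇒  t = −ln(1 − f) / k
t = −ln(1 − 0.7) / 0.01447 = 1.204 / 0.01447 ≈ 83.2 hours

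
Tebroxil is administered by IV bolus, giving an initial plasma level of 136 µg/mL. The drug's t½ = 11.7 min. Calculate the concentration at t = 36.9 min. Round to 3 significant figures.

15.3 µg/mL

k = ln 2 / 11.7 = 0.05924 min⁻¹
C(t) = C₀ e^(−kt) = 136 × e^(−0.05924 × 36.9) = 136 × e^(−2.186) = 136 × 0.1124 ≈ 15.3 µg/mL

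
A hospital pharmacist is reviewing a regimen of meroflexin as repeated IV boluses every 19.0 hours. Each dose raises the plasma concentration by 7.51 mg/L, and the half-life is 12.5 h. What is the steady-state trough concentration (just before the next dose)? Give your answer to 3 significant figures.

4.02 mg/L

k = ln 2 / 12.5 = 0.05545 h⁻¹
Fraction remaining after one interval: e^(−kτ) = e^(−0.05545 × 19.0) = 0.3487
R = 1 / (1 − 0.3487) = 1.535
Css,max = 7.51 × 1.535 = 11.53 mg/L
Css,min = Css,max × e^(−kτ) = 11.53 × 0.3487 ≈ 4.02 mg/L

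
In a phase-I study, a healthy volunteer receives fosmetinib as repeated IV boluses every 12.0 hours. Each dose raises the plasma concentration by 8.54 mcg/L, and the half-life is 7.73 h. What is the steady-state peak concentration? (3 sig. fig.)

13.0 mcg/L

k = ln 2 / 7.73 = 0.08967 h⁻¹
Fraction remaining after one interval: e^(−kτ) = e^(−0.08967 × 12.0) = 0.3409
R = 1 / (1 − 0.3409) = 1.517
Css,max = 8.54 × 1.517 ≈ 13.0 mcg/L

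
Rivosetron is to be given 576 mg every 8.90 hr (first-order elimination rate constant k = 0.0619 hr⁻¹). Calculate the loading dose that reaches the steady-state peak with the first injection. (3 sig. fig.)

Accumulation ratio R = 1 / (1 − e^(−kτ)) = 1 / (1 − e^(−0.06190×8.90)) = 1 / (1 − 0.5764) = 2.361
Loading dose = maintenance dose × R = 576 × 2.361 ≈ 1360 mg

1360 mg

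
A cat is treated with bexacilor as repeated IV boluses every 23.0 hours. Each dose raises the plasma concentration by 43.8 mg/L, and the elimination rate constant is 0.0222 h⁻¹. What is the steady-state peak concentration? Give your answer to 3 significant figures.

Fraction remaining after one interval: e^(−kτ) = e^(−0.02220 × 23.0) = 0.6001
R = 1 / (1 − 0.6001) = 2.501
Css,max = 43.8 × 2.501 ≈ 110 mg/L

110 mg/L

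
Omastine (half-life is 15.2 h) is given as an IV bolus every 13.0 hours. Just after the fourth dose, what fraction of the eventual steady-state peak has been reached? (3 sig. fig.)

0.907

k = ln 2 / 15.2 = 0.04560 h⁻¹
f_n = 1 − e^(−nkτ) = 1 − e^(−4 × 0.04560 × 13.0) = 1 − e^(−2.371) = 1 − 0.09336 ≈ 0.907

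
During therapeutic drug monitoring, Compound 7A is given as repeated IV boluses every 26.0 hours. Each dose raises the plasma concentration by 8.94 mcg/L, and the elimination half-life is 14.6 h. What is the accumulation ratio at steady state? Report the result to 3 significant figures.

k = ln 2 / 14.6 = 0.04748 h⁻¹
Fraction remaining after one interval: e^(−kτ) = e^(−0.04748 × 26.0) = 0.2910
R = 1 / (1 − 0.2910) = 1 / 0.7090 ≈ 1.41

1.41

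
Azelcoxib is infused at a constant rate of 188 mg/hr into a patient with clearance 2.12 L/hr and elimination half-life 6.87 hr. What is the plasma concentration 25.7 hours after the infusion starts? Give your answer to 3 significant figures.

82.0 µg/mL

Css = rate / CL = 188 / 2.12 = 88.68 µg/mL
k = ln 2 / 6.87 = 0.1009 hr⁻¹
C(t) = Css (1 − e^(−kt)) = 88.68 × (1 − e^(−2.593)) = 88.68 × 0.9252 ≈ 82.0 µg/mL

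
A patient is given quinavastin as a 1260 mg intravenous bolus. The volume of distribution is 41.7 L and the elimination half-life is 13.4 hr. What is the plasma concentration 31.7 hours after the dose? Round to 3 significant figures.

C₀ = dose / V = 1260 / 41.7 = 30.22 mg/L
k = ln 2 / 13.4 = 0.05173 hr⁻¹
C(t) = C₀ e^(−kt) = 30.22 × e^(−0.05173 × 31.7) = 30.22 × e^(−1.640) = 30.22 × 0.1940 ≈ 5.86 mg/L

5.86 mg/L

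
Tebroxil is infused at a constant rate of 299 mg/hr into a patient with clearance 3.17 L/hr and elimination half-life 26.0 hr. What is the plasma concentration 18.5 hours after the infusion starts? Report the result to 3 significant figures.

36.7 µg/mL

Css = rate / CL = 299 / 3.17 = 94.32 µg/mL
k = ln 2 / 26.0 = 0.02666 hr⁻¹
C(t) = Css (1 − e^(−kt)) = 94.32 × (1 − e^(−0.4932)) = 94.32 × 0.3893 ≈ 36.7 µg/mL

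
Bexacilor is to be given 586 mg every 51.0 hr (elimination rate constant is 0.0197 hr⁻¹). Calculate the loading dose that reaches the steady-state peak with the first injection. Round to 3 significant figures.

Accumulation ratio R = 1 / (1 − e^(−kτ)) = 1 / (1 − e^(−0.01970×51.0)) = 1 / (1 − 0.3662) = 1.578
Loading dose = maintenance dose × R = 586 × 1.578 ≈ 925 mg

925 mg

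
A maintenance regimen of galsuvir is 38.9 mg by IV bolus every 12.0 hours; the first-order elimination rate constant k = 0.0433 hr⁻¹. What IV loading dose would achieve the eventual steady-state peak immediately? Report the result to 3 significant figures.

Accumulation ratio R = 1 / (1 − e^(−kτ)) = 1 / (1 − e^(−0.04330×12.0)) = 1 / (1 − 0.5948) = 2.468
Loading dose = maintenance dose × R = 38.9 × 2.468 ≈ 96.0 mg

96.0 mg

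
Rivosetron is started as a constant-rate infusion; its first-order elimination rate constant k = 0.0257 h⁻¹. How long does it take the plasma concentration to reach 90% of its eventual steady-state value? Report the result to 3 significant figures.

89.6 hours

f = 1 − e^(−kt)  ⇒  t = −ln(1 − f) / k
t = −ln(1 − 0.9) / 0.02570 = 2.303 / 0.02570 ≈ 89.6 hours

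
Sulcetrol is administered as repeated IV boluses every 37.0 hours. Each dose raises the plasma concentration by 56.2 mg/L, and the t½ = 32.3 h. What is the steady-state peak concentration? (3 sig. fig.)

103 mg/L

k = ln 2 / 32.3 = 0.02146 h⁻¹
Fraction remaining after one interval: e^(−kτ) = e^(−0.02146 × 37.0) = 0.4520
R = 1 / (1 − 0.4520) = 1.825
Css,max = 56.2 × 1.825 ≈ 103 mg/L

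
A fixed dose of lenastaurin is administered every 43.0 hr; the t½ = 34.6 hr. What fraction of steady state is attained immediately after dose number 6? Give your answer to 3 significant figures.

k = ln 2 / 34.6 = 0.02003 hr⁻¹
f_n = 1 − e^(−nkτ) = 1 − e^(−6 × 0.02003 × 43.0) = 1 − e^(−5.169) = 1 − 0.005693 ≈ 0.994

0.994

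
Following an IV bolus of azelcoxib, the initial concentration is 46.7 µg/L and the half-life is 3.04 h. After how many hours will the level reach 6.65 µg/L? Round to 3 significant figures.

8.55 hours

k = ln 2 / 3.04 = 0.2280 h⁻¹
C(t) = C₀ e^(−kt)  ⇒  t = ln(C₀/C) / k
t = ln(46.7/6.65) / 0.2280 = 1.949 / 0.2280 ≈ 8.55 hours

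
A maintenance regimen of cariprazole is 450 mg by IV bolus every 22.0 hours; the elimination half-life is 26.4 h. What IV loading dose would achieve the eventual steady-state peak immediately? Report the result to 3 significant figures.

k = ln 2 / 26.4 = 0.02626 h⁻¹
Accumulation ratio R = 1 / (1 − e^(−kτ)) = 1 / (1 − e^(−0.02626×22.0)) = 1 / (1 − 0.5612) = 2.279
Loading dose = maintenance dose × R = 450 × 2.279 ≈ 1030 mg

1030 mg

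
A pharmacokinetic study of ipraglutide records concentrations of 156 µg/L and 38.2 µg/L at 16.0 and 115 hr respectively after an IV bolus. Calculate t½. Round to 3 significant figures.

48.8 hours

k = ln(C₁/C₂) / (t₂ − t₁) = ln(156/38.2) / (115 − 16.0)
  = 1.407 / 99.00 = 0.01421 hr⁻¹
t½ = ln 2 / k = ln 2 / 0.01421 ≈ 48.8 hours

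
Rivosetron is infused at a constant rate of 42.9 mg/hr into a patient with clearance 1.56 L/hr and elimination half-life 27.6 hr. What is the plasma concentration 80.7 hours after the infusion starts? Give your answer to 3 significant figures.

23.9 µg/mL

Css = rate / CL = 42.9 / 1.56 = 27.50 µg/mL
k = ln 2 / 27.6 = 0.02511 hr⁻¹
C(t) = Css (1 − e^(−kt)) = 27.50 × (1 − e^(−2.027)) = 27.50 × 0.8682 ≈ 23.9 µg/mL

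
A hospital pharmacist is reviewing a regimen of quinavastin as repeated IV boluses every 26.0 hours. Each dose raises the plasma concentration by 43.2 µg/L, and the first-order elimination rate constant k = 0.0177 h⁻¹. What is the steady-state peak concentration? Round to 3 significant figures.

117 µg/L

Fraction remaining after one interval: e^(−kτ) = e^(−0.01770 × 26.0) = 0.6312
R = 1 / (1 − 0.6312) = 2.711
Css,max = 43.2 × 2.711 ≈ 117 µg/L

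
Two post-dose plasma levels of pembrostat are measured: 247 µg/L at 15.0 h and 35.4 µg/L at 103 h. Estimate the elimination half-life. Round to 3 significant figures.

31.4 hours

k = ln(C₁/C₂) / (t₂ − t₁) = ln(247/35.4) / (103 − 15.0)
  = 1.943 / 88.00 = 0.02208 h⁻¹
t½ = ln 2 / k = ln 2 / 0.02208 ≈ 31.4 hours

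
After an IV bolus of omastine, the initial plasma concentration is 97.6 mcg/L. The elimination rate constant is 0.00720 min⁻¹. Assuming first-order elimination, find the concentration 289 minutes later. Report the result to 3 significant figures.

C(t) = C₀ e^(−kt) = 97.6 × e^(−0.007200 × 289) = 97.6 × e^(−2.081) = 97.6 × 0.1248 ≈ 12.2 mcg/L

12.2 mcg/L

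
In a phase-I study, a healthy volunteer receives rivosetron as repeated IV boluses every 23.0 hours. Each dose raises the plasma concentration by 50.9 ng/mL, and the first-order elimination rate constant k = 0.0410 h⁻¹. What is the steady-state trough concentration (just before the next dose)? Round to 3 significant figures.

32.5 ng/mL

Fraction remaining after one interval: e^(−kτ) = e^(−0.04100 × 23.0) = 0.3895
R = 1 / (1 − 0.3895) = 1.638
Css,max = 50.9 × 1.638 = 83.37 ng/mL
Css,min = Css,max × e^(−kτ) = 83.37 × 0.3895 ≈ 32.5 ng/mL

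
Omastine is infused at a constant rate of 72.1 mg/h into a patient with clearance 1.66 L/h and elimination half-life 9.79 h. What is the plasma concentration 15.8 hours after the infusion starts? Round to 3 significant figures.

Css = rate / CL = 72.1 / 1.66 = 43.43 µg/mL
k = ln 2 / 9.79 = 0.07080 h⁻¹
C(t) = Css (1 − e^(−kt)) = 43.43 × (1 − e^(−1.119)) = 43.43 × 0.6733 ≈ 29.2 µg/mL

29.2 µg/mL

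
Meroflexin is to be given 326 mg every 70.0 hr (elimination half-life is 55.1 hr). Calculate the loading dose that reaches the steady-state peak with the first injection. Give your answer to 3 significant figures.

k = ln 2 / 55.1 = 0.01258 hr⁻¹
Accumulation ratio R = 1 / (1 − e^(−kτ)) = 1 / (1 − e^(−0.01258×70.0)) = 1 / (1 − 0.4145) = 1.708
Loading dose = maintenance dose × R = 326 × 1.708 ≈ 557 mg

557 mg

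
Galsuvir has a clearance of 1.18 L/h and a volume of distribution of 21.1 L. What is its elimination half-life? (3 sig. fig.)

k = CL / V = 1.18 / 21.1 = 0.05592 h⁻¹
t½ = ln 2 / k = ln 2 / 0.05592 ≈ 12.4 hours

12.4 hours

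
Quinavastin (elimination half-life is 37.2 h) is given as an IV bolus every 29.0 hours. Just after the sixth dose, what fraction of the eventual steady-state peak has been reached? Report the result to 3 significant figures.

0.961

k = ln 2 / 37.2 = 0.01863 h⁻¹
f_n = 1 − e^(−nkτ) = 1 − e^(−6 × 0.01863 × 29.0) = 1 − e^(−3.242) = 1 − 0.03908 ≈ 0.961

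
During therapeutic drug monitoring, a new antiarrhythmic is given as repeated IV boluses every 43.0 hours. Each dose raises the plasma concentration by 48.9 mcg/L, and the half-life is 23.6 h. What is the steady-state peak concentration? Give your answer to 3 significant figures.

k = ln 2 / 23.6 = 0.02937 h⁻¹
Fraction remaining after one interval: e^(−kτ) = e^(−0.02937 × 43.0) = 0.2828
R = 1 / (1 − 0.2828) = 1.394
Css,max = 48.9 × 1.394 ≈ 68.2 mcg/L

68.2 mcg/L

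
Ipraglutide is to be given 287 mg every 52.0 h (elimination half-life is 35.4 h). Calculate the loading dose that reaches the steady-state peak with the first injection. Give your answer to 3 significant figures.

449 mg

k = ln 2 / 35.4 = 0.01958 h⁻¹
Accumulation ratio R = 1 / (1 − e^(−kτ)) = 1 / (1 − e^(−0.01958×52.0)) = 1 / (1 − 0.3613) = 1.566
Loading dose = maintenance dose × R = 287 × 1.566 ≈ 449 mg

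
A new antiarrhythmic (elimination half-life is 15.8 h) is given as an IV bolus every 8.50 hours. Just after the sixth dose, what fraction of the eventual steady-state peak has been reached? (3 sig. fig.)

k = ln 2 / 15.8 = 0.04387 h⁻¹
f_n = 1 − e^(−nkτ) = 1 − e^(−6 × 0.04387 × 8.50) = 1 − e^(−2.237) = 1 − 0.1067 ≈ 0.893

0.893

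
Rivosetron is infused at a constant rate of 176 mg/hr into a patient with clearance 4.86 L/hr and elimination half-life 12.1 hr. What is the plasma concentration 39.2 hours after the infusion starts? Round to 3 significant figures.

32.4 mg/L

Css = rate / CL = 176 / 4.86 = 36.21 mg/L
k = ln 2 / 12.1 = 0.05728 hr⁻¹
C(t) = Css (1 − e^(−kt)) = 36.21 × (1 − e^(−2.246)) = 36.21 × 0.8941 ≈ 32.4 mg/L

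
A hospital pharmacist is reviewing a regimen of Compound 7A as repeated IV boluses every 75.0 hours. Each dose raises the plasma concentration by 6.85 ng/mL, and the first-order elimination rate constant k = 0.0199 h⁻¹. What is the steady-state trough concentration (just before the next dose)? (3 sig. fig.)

Fraction remaining after one interval: e^(−kτ) = e^(−0.01990 × 75.0) = 0.2248
R = 1 / (1 − 0.2248) = 1.290
Css,max = 6.85 × 1.290 = 8.837 ng/mL
Css,min = Css,max × e^(−kτ) = 8.837 × 0.2248 ≈ 1.99 ng/mL

1.99 ng/mL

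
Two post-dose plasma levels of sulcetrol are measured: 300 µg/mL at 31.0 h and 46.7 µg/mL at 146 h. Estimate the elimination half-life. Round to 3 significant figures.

42.9 hours

k = ln(C₁/C₂) / (t₂ − t₁) = ln(300/46.7) / (146 − 31.0)
  = 1.860 / 115.0 = 0.01617 h⁻¹
t½ = ln 2 / k = ln 2 / 0.01617 ≈ 42.9 hours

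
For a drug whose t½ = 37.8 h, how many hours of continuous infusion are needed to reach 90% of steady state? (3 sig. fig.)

k = ln 2 / 37.8 = 0.01834 h⁻¹
f = 1 − e^(−kt)  ⇒  t = −ln(1 − f) / k
t = −ln(1 − 0.9) / 0.01834 = 2.303 / 0.01834 ≈ 126 hours

126 hours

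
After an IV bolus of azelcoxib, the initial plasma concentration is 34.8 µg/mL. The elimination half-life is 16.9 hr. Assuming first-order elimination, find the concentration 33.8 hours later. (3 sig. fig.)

k = ln 2 / 16.9 = 0.04101 hr⁻¹
33.8 hr is 2.000 half-lives, so C = 34.8 × (1/2)^2.000 = 34.8 × 0.2500 ≈ 8.70 µg/mL

8.70 µg/mL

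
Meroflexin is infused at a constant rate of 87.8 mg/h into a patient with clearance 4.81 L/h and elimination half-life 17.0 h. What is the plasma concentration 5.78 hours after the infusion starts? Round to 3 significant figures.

3.83 mg/L

Css = rate / CL = 87.8 / 4.81 = 18.25 mg/L
k = ln 2 / 17.0 = 0.04077 h⁻¹
C(t) = Css (1 − e^(−kt)) = 18.25 × (1 − e^(−0.2357)) = 18.25 × 0.2100 ≈ 3.83 mg/L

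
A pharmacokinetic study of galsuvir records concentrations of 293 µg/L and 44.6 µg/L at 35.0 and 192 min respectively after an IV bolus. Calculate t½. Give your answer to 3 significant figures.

57.8 minutes

k = ln(C₁/C₂) / (t₂ − t₁) = ln(293/44.6) / (192 − 35.0)
  = 1.882 / 157.0 = 0.01199 min⁻¹
t½ = ln 2 / k = ln 2 / 0.01199 ≈ 57.8 minutes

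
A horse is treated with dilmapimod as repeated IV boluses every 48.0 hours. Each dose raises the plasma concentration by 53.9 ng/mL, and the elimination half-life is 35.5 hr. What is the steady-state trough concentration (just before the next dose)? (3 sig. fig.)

k = ln 2 / 35.5 = 0.01953 hr⁻¹
Fraction remaining after one interval: e^(−kτ) = e^(−0.01953 × 48.0) = 0.3917
R = 1 / (1 − 0.3917) = 1.644
Css,max = 53.9 × 1.644 = 88.61 ng/mL
Css,min = Css,max × e^(−kτ) = 88.61 × 0.3917 ≈ 34.7 ng/mL

34.7 ng/mL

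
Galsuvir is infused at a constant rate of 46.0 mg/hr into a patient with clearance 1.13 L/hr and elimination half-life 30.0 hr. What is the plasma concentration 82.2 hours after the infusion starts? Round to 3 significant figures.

Css = rate / CL = 46.0 / 1.13 = 40.71 mg/L
k = ln 2 / 30.0 = 0.02310 hr⁻¹
C(t) = Css (1 − e^(−kt)) = 40.71 × (1 − e^(−1.899)) = 40.71 × 0.8503 ≈ 34.6 mg/L

34.6 mg/L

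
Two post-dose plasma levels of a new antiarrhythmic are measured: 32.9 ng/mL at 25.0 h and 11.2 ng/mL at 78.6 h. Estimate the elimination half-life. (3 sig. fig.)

k = ln(C₁/C₂) / (t₂ − t₁) = ln(32.9/11.2) / (78.6 − 25.0)
  = 1.078 / 53.60 = 0.02010 h⁻¹
t½ = ln 2 / k = ln 2 / 0.02010 ≈ 34.5 hours

34.5 hours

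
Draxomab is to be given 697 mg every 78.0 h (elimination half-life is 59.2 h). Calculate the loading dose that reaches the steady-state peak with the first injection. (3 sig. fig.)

1160 mg

k = ln 2 / 59.2 = 0.01171 h⁻¹
Accumulation ratio R = 1 / (1 − e^(−kτ)) = 1 / (1 − e^(−0.01171×78.0)) = 1 / (1 − 0.4012) = 1.670
Loading dose = maintenance dose × R = 697 × 1.670 ≈ 1160 mg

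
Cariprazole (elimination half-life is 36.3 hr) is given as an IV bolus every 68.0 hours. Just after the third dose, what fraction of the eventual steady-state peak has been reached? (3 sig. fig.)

k = ln 2 / 36.3 = 0.01909 hr⁻¹
f_n = 1 − e^(−nkτ) = 1 − e^(−3 × 0.01909 × 68.0) = 1 − e^(−3.895) = 1 − 0.02034 ≈ 0.980

0.980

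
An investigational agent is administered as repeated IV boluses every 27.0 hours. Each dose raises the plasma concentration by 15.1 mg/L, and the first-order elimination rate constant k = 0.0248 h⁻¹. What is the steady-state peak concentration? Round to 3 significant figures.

30.9 mg/L

Fraction remaining after one interval: e^(−kτ) = e^(−0.02480 × 27.0) = 0.5119
R = 1 / (1 − 0.5119) = 2.049
Css,max = 15.1 × 2.049 ≈ 30.9 mg/L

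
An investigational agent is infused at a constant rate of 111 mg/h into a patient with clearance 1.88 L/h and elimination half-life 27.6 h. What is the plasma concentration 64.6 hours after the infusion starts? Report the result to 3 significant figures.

47.4 µg/mL

Css = rate / CL = 111 / 1.88 = 59.04 µg/mL
k = ln 2 / 27.6 = 0.02511 h⁻¹
C(t) = Css (1 − e^(−kt)) = 59.04 × (1 − e^(−1.622)) = 59.04 × 0.8026 ≈ 47.4 µg/mL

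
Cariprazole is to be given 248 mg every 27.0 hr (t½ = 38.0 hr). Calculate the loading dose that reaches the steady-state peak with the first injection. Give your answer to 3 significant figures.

k = ln 2 / 38.0 = 0.01824 hr⁻¹
Accumulation ratio R = 1 / (1 − e^(−kτ)) = 1 / (1 − e^(−0.01824×27.0)) = 1 / (1 − 0.6111) = 2.571
Loading dose = maintenance dose × R = 248 × 2.571 ≈ 638 mg

638 mg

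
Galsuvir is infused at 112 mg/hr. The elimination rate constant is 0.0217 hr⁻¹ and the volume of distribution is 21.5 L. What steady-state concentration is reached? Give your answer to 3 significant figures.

CL = k · V = 0.0217 × 21.5 = 0.4666 L/hr
Css = rate / CL = 112 / 0.4666 ≈ 240 mg/L

240 mg/L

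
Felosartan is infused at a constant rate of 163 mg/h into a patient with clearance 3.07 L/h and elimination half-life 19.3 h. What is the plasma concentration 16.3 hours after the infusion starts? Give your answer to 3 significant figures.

23.5 mg/L

Css = rate / CL = 163 / 3.07 = 53.09 mg/L
k = ln 2 / 19.3 = 0.03591 h⁻¹
C(t) = Css (1 − e^(−kt)) = 53.09 × (1 − e^(−0.5854)) = 53.09 × 0.4431 ≈ 23.5 mg/L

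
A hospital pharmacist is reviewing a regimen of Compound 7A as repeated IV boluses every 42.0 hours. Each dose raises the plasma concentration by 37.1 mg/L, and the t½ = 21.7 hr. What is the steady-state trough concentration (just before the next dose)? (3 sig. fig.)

13.1 mg/L

k = ln 2 / 21.7 = 0.03194 hr⁻¹
Fraction remaining after one interval: e^(−kτ) = e^(−0.03194 × 42.0) = 0.2614
R = 1 / (1 − 0.2614) = 1.354
Css,max = 37.1 × 1.354 = 50.23 mg/L
Css,min = Css,max × e^(−kτ) = 50.23 × 0.2614 ≈ 13.1 mg/L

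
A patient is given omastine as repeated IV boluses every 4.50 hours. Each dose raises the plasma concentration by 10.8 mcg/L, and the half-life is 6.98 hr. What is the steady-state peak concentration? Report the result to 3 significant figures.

k = ln 2 / 6.98 = 0.09930 hr⁻¹
Fraction remaining after one interval: e^(−kτ) = e^(−0.09930 × 4.50) = 0.6396
R = 1 / (1 − 0.6396) = 2.775
Css,max = 10.8 × 2.775 ≈ 30.0 mcg/L

30.0 mcg/L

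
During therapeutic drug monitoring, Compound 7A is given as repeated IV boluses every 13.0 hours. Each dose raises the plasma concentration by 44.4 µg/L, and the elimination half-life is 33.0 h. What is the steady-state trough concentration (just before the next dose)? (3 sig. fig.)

k = ln 2 / 33.0 = 0.02100 h⁻¹
Fraction remaining after one interval: e^(−kτ) = e^(−0.02100 × 13.0) = 0.7610
R = 1 / (1 − 0.7610) = 4.185
Css,max = 44.4 × 4.185 = 185.8 µg/L
Css,min = Css,max × e^(−kτ) = 185.8 × 0.7610 ≈ 141 µg/L

141 µg/L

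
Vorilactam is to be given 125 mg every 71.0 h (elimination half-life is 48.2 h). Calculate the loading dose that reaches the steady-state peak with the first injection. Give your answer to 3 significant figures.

k = ln 2 / 48.2 = 0.01438 h⁻¹
Accumulation ratio R = 1 / (1 − e^(−kτ)) = 1 / (1 − e^(−0.01438×71.0)) = 1 / (1 − 0.3602) = 1.563
Loading dose = maintenance dose × R = 125 × 1.563 ≈ 195 mg

195 mg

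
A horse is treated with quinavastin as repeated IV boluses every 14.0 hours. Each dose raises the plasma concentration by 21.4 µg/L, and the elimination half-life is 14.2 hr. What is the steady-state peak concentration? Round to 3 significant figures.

43.2 µg/L

k = ln 2 / 14.2 = 0.04881 hr⁻¹
Fraction remaining after one interval: e^(−kτ) = e^(−0.04881 × 14.0) = 0.5049
R = 1 / (1 − 0.5049) = 2.020
Css,max = 21.4 × 2.020 ≈ 43.2 µg/L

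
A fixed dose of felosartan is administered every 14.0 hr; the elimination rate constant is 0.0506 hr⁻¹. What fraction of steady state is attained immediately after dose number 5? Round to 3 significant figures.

f_n = 1 − e^(−nkτ) = 1 − e^(−5 × 0.05060 × 14.0) = 1 − e^(−3.542) = 1 − 0.02896 ≈ 0.971

0.971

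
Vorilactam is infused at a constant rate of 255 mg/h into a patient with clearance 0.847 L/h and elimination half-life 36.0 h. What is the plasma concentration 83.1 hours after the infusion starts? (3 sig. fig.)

Css = rate / CL = 255 / 0.847 = 301.1 mg/L
k = ln 2 / 36.0 = 0.01925 h⁻¹
C(t) = Css (1 − e^(−kt)) = 301.1 × (1 − e^(−1.600)) = 301.1 × 0.7981 ≈ 240 mg/L

240 mg/L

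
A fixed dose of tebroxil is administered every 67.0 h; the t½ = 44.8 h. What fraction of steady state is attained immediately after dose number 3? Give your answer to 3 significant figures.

k = ln 2 / 44.8 = 0.01547 h⁻¹
f_n = 1 − e^(−nkτ) = 1 − e^(−3 × 0.01547 × 67.0) = 1 − e^(−3.110) = 1 − 0.04461 ≈ 0.955

0.955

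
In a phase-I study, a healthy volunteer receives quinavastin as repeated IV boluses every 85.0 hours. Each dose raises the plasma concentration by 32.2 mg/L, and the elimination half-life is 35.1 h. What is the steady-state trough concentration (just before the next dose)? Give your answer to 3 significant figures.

k = ln 2 / 35.1 = 0.01975 h⁻¹
Fraction remaining after one interval: e^(−kτ) = e^(−0.01975 × 85.0) = 0.1866
R = 1 / (1 − 0.1866) = 1.229
Css,max = 32.2 × 1.229 = 39.59 mg/L
Css,min = Css,max × e^(−kτ) = 39.59 × 0.1866 ≈ 7.39 mg/L

7.39 mg/L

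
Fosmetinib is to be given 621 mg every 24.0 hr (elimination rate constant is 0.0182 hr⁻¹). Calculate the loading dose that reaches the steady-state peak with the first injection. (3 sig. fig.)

1750 mg

Accumulation ratio R = 1 / (1 − e^(−kτ)) = 1 / (1 − e^(−0.01820×24.0)) = 1 / (1 − 0.6461) = 2.826
Loading dose = maintenance dose × R = 621 × 2.826 ≈ 1750 mg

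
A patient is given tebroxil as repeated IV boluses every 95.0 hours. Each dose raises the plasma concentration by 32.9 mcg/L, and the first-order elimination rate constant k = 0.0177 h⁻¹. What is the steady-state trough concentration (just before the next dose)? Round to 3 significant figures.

7.52 mcg/L

Fraction remaining after one interval: e^(−kτ) = e^(−0.01770 × 95.0) = 0.1861
R = 1 / (1 − 0.1861) = 1.229
Css,max = 32.9 × 1.229 = 40.42 mcg/L
Css,min = Css,max × e^(−kτ) = 40.42 × 0.1861 ≈ 7.52 mcg/L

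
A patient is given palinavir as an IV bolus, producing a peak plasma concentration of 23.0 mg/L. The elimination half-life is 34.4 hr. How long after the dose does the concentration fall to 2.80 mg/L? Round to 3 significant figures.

105 hours

k = ln 2 / 34.4 = 0.02015 hr⁻¹
C(t) = C₀ e^(−kt)  ⇒  t = ln(C₀/C) / k
t = ln(23.0/2.80) / 0.02015 = 2.106 / 0.02015 ≈ 105 hours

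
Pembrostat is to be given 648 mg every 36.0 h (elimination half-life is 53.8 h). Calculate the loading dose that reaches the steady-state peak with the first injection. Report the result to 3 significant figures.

1750 mg

k = ln 2 / 53.8 = 0.01288 h⁻¹
Accumulation ratio R = 1 / (1 − e^(−kτ)) = 1 / (1 − e^(−0.01288×36.0)) = 1 / (1 − 0.6289) = 2.695
Loading dose = maintenance dose × R = 648 × 2.695 ≈ 1750 mg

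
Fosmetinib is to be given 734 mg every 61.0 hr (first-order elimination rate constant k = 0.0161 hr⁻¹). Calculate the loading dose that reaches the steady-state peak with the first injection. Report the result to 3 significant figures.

1170 mg

Accumulation ratio R = 1 / (1 − e^(−kτ)) = 1 / (1 − e^(−0.01610×61.0)) = 1 / (1 − 0.3745) = 1.599
Loading dose = maintenance dose × R = 734 × 1.599 ≈ 1170 mg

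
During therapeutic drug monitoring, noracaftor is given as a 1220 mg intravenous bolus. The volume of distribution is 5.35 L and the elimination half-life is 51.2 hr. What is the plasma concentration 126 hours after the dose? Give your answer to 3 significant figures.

C₀ = dose / V = 1220 / 5.35 = 228.0 µg/mL
k = ln 2 / 51.2 = 0.01354 hr⁻¹
C(t) = C₀ e^(−kt) = 228.0 × e^(−0.01354 × 126) = 228.0 × e^(−1.706) = 228.0 × 0.1816 ≈ 41.4 µg/mL

41.4 µg/mL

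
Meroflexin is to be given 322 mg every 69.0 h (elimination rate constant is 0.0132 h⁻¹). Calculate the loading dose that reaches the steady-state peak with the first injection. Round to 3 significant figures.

Accumulation ratio R = 1 / (1 − e^(−kτ)) = 1 / (1 − e^(−0.01320×69.0)) = 1 / (1 − 0.4022) = 1.673
Loading dose = maintenance dose × R = 322 × 1.673 ≈ 539 mg

539 mg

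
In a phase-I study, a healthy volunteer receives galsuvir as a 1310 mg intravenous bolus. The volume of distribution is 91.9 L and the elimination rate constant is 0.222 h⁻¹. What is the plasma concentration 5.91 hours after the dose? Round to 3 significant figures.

C₀ = dose / V = 1310 / 91.9 = 14.25 µg/mL
C(t) = C₀ e^(−kt) = 14.25 × e^(−0.2220 × 5.91) = 14.25 × e^(−1.312) = 14.25 × 0.2693 ≈ 3.84 µg/mL

3.84 µg/mL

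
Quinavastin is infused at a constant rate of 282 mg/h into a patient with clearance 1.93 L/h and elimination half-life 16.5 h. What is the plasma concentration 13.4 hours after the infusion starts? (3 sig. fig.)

62.9 mg/L

Css = rate / CL = 282 / 1.93 = 146.1 mg/L
k = ln 2 / 16.5 = 0.04201 h⁻¹
C(t) = Css (1 − e^(−kt)) = 146.1 × (1 − e^(−0.5629)) = 146.1 × 0.4305 ≈ 62.9 mg/L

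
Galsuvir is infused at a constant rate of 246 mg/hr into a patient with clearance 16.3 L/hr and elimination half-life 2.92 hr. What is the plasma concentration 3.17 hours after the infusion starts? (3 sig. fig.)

7.98 µg/mL

Css = rate / CL = 246 / 16.3 = 15.09 µg/mL
k = ln 2 / 2.92 = 0.2374 hr⁻¹
C(t) = Css (1 − e^(−kt)) = 15.09 × (1 − e^(−0.7525)) = 15.09 × 0.5288 ≈ 7.98 µg/mL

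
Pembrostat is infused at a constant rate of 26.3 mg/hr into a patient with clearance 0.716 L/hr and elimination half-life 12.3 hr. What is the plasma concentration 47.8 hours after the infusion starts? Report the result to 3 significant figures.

34.2 mg/L

Css = rate / CL = 26.3 / 0.716 = 36.73 mg/L
k = ln 2 / 12.3 = 0.05635 hr⁻¹
C(t) = Css (1 − e^(−kt)) = 36.73 × (1 − e^(−2.694)) = 36.73 × 0.9324 ≈ 34.2 mg/L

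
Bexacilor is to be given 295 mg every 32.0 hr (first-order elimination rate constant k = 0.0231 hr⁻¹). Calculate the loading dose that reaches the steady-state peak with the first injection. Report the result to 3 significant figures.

565 mg

Accumulation ratio R = 1 / (1 − e^(−kτ)) = 1 / (1 − e^(−0.02310×32.0)) = 1 / (1 − 0.4775) = 1.914
Loading dose = maintenance dose × R = 295 × 1.914 ≈ 565 mg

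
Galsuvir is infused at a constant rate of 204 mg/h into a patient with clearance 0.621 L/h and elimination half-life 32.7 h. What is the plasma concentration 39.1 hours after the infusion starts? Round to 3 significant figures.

185 mg/L

Css = rate / CL = 204 / 0.621 = 328.5 mg/L
k = ln 2 / 32.7 = 0.02120 h⁻¹
C(t) = Css (1 − e^(−kt)) = 328.5 × (1 − e^(−0.8288)) = 328.5 × 0.5634 ≈ 185 mg/L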